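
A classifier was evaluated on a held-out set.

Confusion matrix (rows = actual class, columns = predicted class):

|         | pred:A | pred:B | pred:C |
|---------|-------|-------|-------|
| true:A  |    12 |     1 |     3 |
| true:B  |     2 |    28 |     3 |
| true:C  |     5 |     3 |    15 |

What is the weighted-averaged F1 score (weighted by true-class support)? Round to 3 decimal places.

0.765

Per-class F1 score (2·TP/(2·TP+FP+FN)):
  A: TP=12, FP=2+5=7, FN=1+3=4 → 24/35 = 0.6857
  B: TP=28, FP=1+3=4, FN=2+3=5 → 56/65 = 0.8615
  C: TP=15, FP=3+3=6, FN=5+3=8 → 30/44 = 0.6818
Weighted-F1 score = Σ (supportᵢ/N)·F1 scoreᵢ with N=72: (16/72)·0.6857 + (33/72)·0.8615 + (23/72)·0.6818 = 0.765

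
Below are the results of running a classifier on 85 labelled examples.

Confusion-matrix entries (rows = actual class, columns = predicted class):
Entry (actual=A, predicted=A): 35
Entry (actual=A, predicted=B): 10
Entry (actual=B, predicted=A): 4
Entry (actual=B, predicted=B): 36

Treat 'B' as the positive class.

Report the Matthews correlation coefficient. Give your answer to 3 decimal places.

0.679

MCC = (TP·TN − FP·FN) / √((TP+FP)(TP+FN)(TN+FP)(TN+FN))
Numerator = 36·35 − 10·4 = 1220
Denominator = √(46·40·45·39) = √3229200 = 1796.9975
MCC = 1220 / 1796.9975 = 0.679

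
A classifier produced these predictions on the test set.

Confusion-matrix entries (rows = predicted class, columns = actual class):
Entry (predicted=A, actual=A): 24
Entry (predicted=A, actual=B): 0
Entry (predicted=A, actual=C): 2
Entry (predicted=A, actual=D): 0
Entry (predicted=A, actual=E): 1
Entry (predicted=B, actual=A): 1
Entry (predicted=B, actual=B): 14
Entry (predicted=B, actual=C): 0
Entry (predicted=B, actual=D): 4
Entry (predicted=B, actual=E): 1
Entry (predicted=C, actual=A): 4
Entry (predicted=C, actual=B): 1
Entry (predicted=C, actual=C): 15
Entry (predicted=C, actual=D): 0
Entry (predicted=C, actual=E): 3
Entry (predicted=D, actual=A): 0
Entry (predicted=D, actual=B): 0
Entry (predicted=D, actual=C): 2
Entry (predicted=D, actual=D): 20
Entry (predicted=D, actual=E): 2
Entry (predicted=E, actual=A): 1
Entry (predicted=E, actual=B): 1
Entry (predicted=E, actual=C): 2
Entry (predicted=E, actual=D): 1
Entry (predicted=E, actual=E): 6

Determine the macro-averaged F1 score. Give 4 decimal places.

0.7236

Per-class F1 score (2·TP/(2·TP+FP+FN)):
  A: TP=24, FP=0+2+0+1=3, FN=1+4+0+1=6 → 48/57 = 0.84211
  B: TP=14, FP=1+0+4+1=6, FN=0+1+0+1=2 → 28/36 = 0.77778
  C: TP=15, FP=4+1+0+3=8, FN=2+0+2+2=6 → 30/44 = 0.68182
  D: TP=20, FP=0+0+2+2=4, FN=0+4+0+1=5 → 40/49 = 0.81633
  E: TP=6, FP=1+1+2+1=5, FN=1+1+3+2=7 → 12/24 = 0.50000
Macro-F1 score = mean = (0.84211 + 0.77778 + 0.68182 + 0.81633 + 0.50000) / 5 = 0.7236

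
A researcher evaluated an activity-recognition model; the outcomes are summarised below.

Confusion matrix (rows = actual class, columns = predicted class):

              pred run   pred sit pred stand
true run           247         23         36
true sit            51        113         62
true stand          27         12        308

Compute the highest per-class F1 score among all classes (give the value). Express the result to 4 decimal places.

0.8181

Per-class F1 score (2·TP/(2·TP+FP+FN)):
  run: TP=247, FP=51+27=78, FN=23+36=59 → 494/631 = 0.78288
  sit: TP=113, FP=23+12=35, FN=51+62=113 → 226/374 = 0.60428
  stand: TP=308, FP=36+62=98, FN=27+12=39 → 616/753 = 0.81806
Highest is class 'stand' with F1 score = 0.8181.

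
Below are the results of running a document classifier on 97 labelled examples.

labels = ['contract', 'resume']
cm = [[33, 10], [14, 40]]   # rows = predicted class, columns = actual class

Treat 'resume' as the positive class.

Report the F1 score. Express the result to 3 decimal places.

0.769

Precision = TP/(TP+FP) = 40/54 = 0.7407
Recall = TP/(TP+FN) = 40/50 = 0.8000
F1 = 2·TP/(2·TP+FP+FN) = 80/104 = 0.769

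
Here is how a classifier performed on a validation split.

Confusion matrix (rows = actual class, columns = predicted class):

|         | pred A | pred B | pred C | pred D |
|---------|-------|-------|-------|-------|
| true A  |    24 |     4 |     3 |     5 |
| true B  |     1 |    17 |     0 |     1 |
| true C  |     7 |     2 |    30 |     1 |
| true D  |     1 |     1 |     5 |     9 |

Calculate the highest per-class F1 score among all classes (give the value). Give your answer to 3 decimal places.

Per-class F1 score (2·TP/(2·TP+FP+FN)):
  A: TP=24, FP=1+7+1=9, FN=4+3+5=12 → 48/69 = 0.6957
  B: TP=17, FP=4+2+1=7, FN=1+0+1=2 → 34/43 = 0.7907
  C: TP=30, FP=3+0+5=8, FN=7+2+1=10 → 60/78 = 0.7692
  D: TP=9, FP=5+1+1=7, FN=1+1+5=7 → 18/32 = 0.5625
Highest is class 'B' with F1 score = 0.791.

0.791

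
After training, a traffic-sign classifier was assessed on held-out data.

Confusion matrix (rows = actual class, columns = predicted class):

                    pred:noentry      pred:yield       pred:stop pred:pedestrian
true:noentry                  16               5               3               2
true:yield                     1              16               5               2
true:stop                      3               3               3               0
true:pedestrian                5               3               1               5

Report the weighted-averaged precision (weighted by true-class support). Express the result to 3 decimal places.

0.560

Per-class precision (TP/(TP+FP)):
  noentry: TP=16, FP=1+3+5=9 → 16/25 = 0.6400
  yield: TP=16, FP=5+3+3=11 → 16/27 = 0.5926
  stop: TP=3, FP=3+5+1=9 → 3/12 = 0.2500
  pedestrian: TP=5, FP=2+2+0=4 → 5/9 = 0.5556
Weighted-precision = Σ (supportᵢ/N)·precisionᵢ with N=73: (26/73)·0.6400 + (24/73)·0.5926 + (9/73)·0.2500 + (14/73)·0.5556 = 0.560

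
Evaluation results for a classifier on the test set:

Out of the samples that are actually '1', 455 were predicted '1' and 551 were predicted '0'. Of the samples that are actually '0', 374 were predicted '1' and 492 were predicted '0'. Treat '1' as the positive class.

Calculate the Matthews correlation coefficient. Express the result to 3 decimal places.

MCC = (TP·TN − FP·FN) / √((TP+FP)(TP+FN)(TN+FP)(TN+FN))
Numerator = 455·492 − 374·551 = 17786
Denominator = √(829·1006·866·1043) = √753277007812 = 867915.3230
MCC = 17786 / 867915.3230 = 0.020

0.020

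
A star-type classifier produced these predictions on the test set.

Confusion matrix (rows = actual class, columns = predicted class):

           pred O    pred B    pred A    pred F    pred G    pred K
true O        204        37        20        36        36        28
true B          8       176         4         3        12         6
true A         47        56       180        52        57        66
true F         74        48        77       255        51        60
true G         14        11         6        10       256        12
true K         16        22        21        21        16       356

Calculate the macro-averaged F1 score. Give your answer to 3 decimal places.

0.604

Per-class F1 score (2·TP/(2·TP+FP+FN)):
  O: TP=204, FP=8+47+74+14+16=159, FN=37+20+36+36+28=157 → 408/724 = 0.5635
  B: TP=176, FP=37+56+48+11+22=174, FN=8+4+3+12+6=33 → 352/559 = 0.6297
  A: TP=180, FP=20+4+77+6+21=128, FN=47+56+52+57+66=278 → 360/766 = 0.4700
  F: TP=255, FP=36+3+52+10+21=122, FN=74+48+77+51+60=310 → 510/942 = 0.5414
  G: TP=256, FP=36+12+57+51+16=172, FN=14+11+6+10+12=53 → 512/737 = 0.6947
  K: TP=356, FP=28+6+66+60+12=172, FN=16+22+21+21+16=96 → 712/980 = 0.7265
Macro-F1 score = mean = (0.5635 + 0.6297 + 0.4700 + 0.5414 + 0.6947 + 0.7265) / 6 = 0.604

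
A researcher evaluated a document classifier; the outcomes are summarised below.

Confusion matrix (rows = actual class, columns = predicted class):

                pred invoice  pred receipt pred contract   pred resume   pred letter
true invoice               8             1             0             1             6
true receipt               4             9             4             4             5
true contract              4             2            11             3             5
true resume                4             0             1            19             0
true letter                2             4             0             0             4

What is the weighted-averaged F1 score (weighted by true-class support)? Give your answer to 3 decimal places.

Per-class F1 score (2·TP/(2·TP+FP+FN)):
  invoice: TP=8, FP=4+4+4+2=14, FN=1+0+1+6=8 → 16/38 = 0.4211
  receipt: TP=9, FP=1+2+0+4=7, FN=4+4+4+5=17 → 18/42 = 0.4286
  contract: TP=11, FP=0+4+1+0=5, FN=4+2+3+5=14 → 22/41 = 0.5366
  resume: TP=19, FP=1+4+3+0=8, FN=4+0+1+0=5 → 38/51 = 0.7451
  letter: TP=4, FP=6+5+5+0=16, FN=2+4+0+0=6 → 8/30 = 0.2667
Weighted-F1 score = Σ (supportᵢ/N)·F1 scoreᵢ with N=101: (16/101)·0.4211 + (26/101)·0.4286 + (25/101)·0.5366 + (24/101)·0.7451 + (10/101)·0.2667 = 0.513

0.513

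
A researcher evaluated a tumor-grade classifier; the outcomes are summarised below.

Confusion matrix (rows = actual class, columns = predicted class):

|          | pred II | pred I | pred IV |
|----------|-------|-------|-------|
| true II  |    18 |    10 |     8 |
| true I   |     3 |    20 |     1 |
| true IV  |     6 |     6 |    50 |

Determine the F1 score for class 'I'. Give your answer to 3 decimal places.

One-vs-rest for 'I': TP = diagonal; FP = other classes predicted 'I'; FN = 'I' predicted as other.
F1 score = 2·TP/(2·TP+FP+FN).
I: TP=20, FP=10+6=16, FN=3+1=4 → 40/60 = 0.6667

0.667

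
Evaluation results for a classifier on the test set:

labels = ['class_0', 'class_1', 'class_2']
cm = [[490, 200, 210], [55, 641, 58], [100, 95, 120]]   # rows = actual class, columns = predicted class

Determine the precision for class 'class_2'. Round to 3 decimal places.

One-vs-rest for 'class_2': TP = diagonal; FP = other classes predicted 'class_2'; FN = 'class_2' predicted as other.
precision = TP/(TP+FP).
class_2: TP=120, FP=210+58=268 → 120/388 = 0.3093

0.309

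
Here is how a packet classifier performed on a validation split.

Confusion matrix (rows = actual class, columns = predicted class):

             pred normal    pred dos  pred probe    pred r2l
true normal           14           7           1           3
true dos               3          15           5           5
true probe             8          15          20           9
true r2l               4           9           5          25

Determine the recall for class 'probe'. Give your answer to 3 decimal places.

0.385

Take TP from the diagonal, FP from the rest of the 'probe' prediction marginal, FN from the rest of the 'probe' actual marginal.
recall = TP/(TP+FN).
probe: TP=20, FN=8+15+9=32 → 20/52 = 0.3846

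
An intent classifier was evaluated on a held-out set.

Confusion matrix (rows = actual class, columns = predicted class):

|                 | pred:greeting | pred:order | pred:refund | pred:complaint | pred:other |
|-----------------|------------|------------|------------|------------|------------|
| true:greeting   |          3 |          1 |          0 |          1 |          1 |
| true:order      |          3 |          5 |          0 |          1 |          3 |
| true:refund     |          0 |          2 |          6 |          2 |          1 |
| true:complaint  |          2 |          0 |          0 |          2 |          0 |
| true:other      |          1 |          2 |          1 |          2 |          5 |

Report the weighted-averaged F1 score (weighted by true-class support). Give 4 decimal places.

Per-class F1 score (2·TP/(2·TP+FP+FN)):
  greeting: TP=3, FP=3+0+2+1=6, FN=1+0+1+1=3 → 6/15 = 0.40000
  order: TP=5, FP=1+2+0+2=5, FN=3+0+1+3=7 → 10/22 = 0.45455
  refund: TP=6, FP=0+0+0+1=1, FN=0+2+2+1=5 → 12/18 = 0.66667
  complaint: TP=2, FP=1+1+2+2=6, FN=2+0+0+0=2 → 4/12 = 0.33333
  other: TP=5, FP=1+3+1+0=5, FN=1+2+1+2=6 → 10/21 = 0.47619
Weighted-F1 score = Σ (supportᵢ/N)·F1 scoreᵢ with N=44: (6/44)·0.40000 + (12/44)·0.45455 + (11/44)·0.66667 + (4/44)·0.33333 + (11/44)·0.47619 = 0.4945

0.4945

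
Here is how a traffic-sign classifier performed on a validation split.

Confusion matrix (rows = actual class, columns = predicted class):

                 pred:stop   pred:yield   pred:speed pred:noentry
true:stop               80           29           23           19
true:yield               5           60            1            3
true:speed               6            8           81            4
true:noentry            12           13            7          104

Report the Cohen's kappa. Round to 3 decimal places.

Observed agreement pₒ = trace/N = 325/455 = 0.7143
Expected agreement pₑ = Σ (rowᵢ·colᵢ)/N² = (151·103 + 69·110 + 99·112 + 136·130)/455² = 0.2507
κ = (pₒ − pₑ)/(1 − pₑ) = (0.7143 − 0.2507)/(1 − 0.2507) = 0.619

0.619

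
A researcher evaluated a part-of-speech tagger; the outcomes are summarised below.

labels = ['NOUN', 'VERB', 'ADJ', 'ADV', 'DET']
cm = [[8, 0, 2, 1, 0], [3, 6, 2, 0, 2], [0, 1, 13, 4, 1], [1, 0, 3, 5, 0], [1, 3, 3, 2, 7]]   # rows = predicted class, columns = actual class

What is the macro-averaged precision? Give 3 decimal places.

Per-class precision (TP/(TP+FP)):
  NOUN: TP=8, FP=0+2+1+0=3 → 8/11 = 0.7273
  VERB: TP=6, FP=3+2+0+2=7 → 6/13 = 0.4615
  ADJ: TP=13, FP=0+1+4+1=6 → 13/19 = 0.6842
  ADV: TP=5, FP=1+0+3+0=4 → 5/9 = 0.5556
  DET: TP=7, FP=1+3+3+2=9 → 7/16 = 0.4375
Macro-precision = mean = (0.7273 + 0.4615 + 0.6842 + 0.5556 + 0.4375) / 5 = 0.573

0.573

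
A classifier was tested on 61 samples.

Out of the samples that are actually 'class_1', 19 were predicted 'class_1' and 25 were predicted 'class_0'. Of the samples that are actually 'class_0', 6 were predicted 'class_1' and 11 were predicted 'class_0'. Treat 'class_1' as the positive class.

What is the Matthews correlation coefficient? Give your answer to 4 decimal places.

MCC = (TP·TN − FP·FN) / √((TP+FP)(TP+FN)(TN+FP)(TN+FN))
Numerator = 19·11 − 6·25 = 59
Denominator = √(25·44·17·36) = √673200 = 820.4877
MCC = 59 / 820.4877 = 0.0719

0.0719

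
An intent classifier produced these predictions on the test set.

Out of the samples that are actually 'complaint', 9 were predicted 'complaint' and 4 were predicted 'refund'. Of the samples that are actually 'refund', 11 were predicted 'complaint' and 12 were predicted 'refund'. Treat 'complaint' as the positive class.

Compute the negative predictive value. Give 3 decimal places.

NPV = TN/(TN+FN) = 12/(12+4) = 0.750

0.750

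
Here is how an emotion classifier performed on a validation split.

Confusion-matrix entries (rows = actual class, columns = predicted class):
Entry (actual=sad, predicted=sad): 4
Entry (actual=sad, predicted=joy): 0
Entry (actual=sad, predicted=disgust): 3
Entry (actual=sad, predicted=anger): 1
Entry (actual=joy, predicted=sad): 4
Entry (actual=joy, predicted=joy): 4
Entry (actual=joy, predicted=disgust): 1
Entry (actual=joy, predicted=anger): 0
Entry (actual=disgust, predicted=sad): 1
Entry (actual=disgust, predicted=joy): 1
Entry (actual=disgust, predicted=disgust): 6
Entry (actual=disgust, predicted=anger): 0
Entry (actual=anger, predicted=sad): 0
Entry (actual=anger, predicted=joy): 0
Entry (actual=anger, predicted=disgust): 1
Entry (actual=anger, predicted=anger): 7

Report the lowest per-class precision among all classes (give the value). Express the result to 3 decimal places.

0.444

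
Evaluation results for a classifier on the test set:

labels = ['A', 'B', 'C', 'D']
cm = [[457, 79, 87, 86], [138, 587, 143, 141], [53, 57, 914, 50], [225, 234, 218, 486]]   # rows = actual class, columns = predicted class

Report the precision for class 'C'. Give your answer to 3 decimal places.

0.671

One-vs-rest for 'C': TP = diagonal; FP = other classes predicted 'C'; FN = 'C' predicted as other.
precision = TP/(TP+FP).
C: TP=914, FP=87+143+218=448 → 914/1362 = 0.6711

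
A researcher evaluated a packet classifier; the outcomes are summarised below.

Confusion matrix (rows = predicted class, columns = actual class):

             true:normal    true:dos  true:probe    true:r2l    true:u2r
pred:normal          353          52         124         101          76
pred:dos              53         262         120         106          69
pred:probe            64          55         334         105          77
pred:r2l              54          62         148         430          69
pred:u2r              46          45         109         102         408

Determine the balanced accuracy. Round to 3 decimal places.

0.533

Balanced accuracy = mean of per-class recall.
  normal: recall = 353/570 = 0.6193
  dos: recall = 262/476 = 0.5504
  probe: recall = 334/835 = 0.4000
  r2l: recall = 430/844 = 0.5095
  u2r: recall = 408/699 = 0.5837
Mean = (0.6193 + 0.5504 + 0.4000 + 0.5095 + 0.5837) / 5 = 0.533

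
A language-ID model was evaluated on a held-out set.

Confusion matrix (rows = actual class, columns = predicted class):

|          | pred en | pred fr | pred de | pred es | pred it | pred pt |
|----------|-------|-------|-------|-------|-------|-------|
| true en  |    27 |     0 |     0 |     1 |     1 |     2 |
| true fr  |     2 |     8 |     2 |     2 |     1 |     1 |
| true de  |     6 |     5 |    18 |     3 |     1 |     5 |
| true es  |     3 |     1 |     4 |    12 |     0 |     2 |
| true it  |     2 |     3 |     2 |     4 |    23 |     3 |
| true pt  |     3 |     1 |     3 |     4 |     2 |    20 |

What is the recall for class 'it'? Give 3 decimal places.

0.622

Take TP from the diagonal, FP from the rest of the 'it' prediction marginal, FN from the rest of the 'it' actual marginal.
recall = TP/(TP+FN).
it: TP=23, FN=2+3+2+4+3=14 → 23/37 = 0.6216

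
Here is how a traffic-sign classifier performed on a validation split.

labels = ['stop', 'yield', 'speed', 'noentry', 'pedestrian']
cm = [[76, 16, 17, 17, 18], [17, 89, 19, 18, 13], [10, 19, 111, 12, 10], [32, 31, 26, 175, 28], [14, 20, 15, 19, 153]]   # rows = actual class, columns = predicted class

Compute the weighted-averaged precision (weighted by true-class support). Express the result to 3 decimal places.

Per-class precision (TP/(TP+FP)):
  stop: TP=76, FP=17+10+32+14=73 → 76/149 = 0.5101
  yield: TP=89, FP=16+19+31+20=86 → 89/175 = 0.5086
  speed: TP=111, FP=17+19+26+15=77 → 111/188 = 0.5904
  noentry: TP=175, FP=17+18+12+19=66 → 175/241 = 0.7261
  pedestrian: TP=153, FP=18+13+10+28=69 → 153/222 = 0.6892
Weighted-precision = Σ (supportᵢ/N)·precisionᵢ with N=975: (144/975)·0.5101 + (156/975)·0.5086 + (162/975)·0.5904 + (292/975)·0.7261 + (221/975)·0.6892 = 0.628

0.628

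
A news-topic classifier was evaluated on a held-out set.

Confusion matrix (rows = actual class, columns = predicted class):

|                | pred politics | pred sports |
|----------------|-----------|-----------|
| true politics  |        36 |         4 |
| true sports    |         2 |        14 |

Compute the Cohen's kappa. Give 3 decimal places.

Observed agreement pₒ = trace/N = 50/56 = 0.8929
Expected agreement pₑ = Σ (rowᵢ·colᵢ)/N² = (40·38 + 16·18)/56² = 0.5765
κ = (pₒ − pₑ)/(1 − pₑ) = (0.8929 − 0.5765)/(1 − 0.5765) = 0.747

0.747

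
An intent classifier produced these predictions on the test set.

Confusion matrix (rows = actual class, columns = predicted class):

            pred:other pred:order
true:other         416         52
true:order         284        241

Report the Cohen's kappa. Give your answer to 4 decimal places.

Observed agreement pₒ = trace/N = 657/993 = 0.66163
Expected agreement pₑ = Σ (rowᵢ·colᵢ)/N² = (468·700 + 525·293)/993² = 0.48824
κ = (pₒ − pₑ)/(1 − pₑ) = (0.66163 − 0.48824)/(1 − 0.48824) = 0.3388

0.3388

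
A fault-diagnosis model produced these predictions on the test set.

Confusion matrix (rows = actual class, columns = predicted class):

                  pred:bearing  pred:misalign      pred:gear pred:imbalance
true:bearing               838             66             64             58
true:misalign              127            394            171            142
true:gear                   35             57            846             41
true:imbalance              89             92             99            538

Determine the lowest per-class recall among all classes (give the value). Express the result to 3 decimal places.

Per-class recall (TP/(TP+FN)):
  bearing: TP=838, FN=66+64+58=188 → 838/1026 = 0.8168
  misalign: TP=394, FN=127+171+142=440 → 394/834 = 0.4724
  gear: TP=846, FN=35+57+41=133 → 846/979 = 0.8641
  imbalance: TP=538, FN=89+92+99=280 → 538/818 = 0.6577
Lowest is class 'misalign' with recall = 0.472.

0.472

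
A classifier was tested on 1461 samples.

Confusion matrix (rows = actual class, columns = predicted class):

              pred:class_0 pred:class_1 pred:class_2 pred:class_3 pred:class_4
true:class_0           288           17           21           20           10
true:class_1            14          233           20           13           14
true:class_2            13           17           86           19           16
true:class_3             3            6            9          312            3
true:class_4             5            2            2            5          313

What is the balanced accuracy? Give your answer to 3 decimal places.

Balanced accuracy = mean of per-class recall.
  class_0: recall = 288/356 = 0.8090
  class_1: recall = 233/294 = 0.7925
  class_2: recall = 86/151 = 0.5695
  class_3: recall = 312/333 = 0.9369
  class_4: recall = 313/327 = 0.9572
Mean = (0.8090 + 0.7925 + 0.5695 + 0.9369 + 0.9572) / 5 = 0.813

0.813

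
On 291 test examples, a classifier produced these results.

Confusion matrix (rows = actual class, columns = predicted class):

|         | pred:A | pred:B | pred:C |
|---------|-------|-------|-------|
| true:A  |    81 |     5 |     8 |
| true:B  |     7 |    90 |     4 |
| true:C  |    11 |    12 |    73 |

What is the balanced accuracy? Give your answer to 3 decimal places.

0.838

Balanced accuracy = mean of per-class recall.
  A: recall = 81/94 = 0.8617
  B: recall = 90/101 = 0.8911
  C: recall = 73/96 = 0.7604
Mean = (0.8617 + 0.8911 + 0.7604) / 3 = 0.838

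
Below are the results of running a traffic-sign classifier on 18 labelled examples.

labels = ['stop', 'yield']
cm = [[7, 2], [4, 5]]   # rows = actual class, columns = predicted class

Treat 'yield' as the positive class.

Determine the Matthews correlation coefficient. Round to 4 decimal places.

MCC = (TP·TN − FP·FN) / √((TP+FP)(TP+FN)(TN+FP)(TN+FN))
Numerator = 5·7 − 2·4 = 27
Denominator = √(7·9·9·11) = √6237 = 78.9747
MCC = 27 / 78.9747 = 0.3419

0.3419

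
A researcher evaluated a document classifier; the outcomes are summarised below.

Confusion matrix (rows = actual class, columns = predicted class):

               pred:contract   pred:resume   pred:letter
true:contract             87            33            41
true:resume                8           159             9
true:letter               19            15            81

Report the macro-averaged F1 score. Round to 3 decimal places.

Per-class F1 score (2·TP/(2·TP+FP+FN)):
  contract: TP=87, FP=8+19=27, FN=33+41=74 → 174/275 = 0.6327
  resume: TP=159, FP=33+15=48, FN=8+9=17 → 318/383 = 0.8303
  letter: TP=81, FP=41+9=50, FN=19+15=34 → 162/246 = 0.6585
Macro-F1 score = mean = (0.6327 + 0.8303 + 0.6585) / 3 = 0.707

0.707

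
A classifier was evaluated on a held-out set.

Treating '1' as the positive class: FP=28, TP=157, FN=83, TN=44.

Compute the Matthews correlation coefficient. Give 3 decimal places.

0.228

MCC = (TP·TN − FP·FN) / √((TP+FP)(TP+FN)(TN+FP)(TN+FN))
Numerator = 157·44 − 28·83 = 4584
Denominator = √(185·240·72·127) = √405993600 = 20149.2829
MCC = 4584 / 20149.2829 = 0.228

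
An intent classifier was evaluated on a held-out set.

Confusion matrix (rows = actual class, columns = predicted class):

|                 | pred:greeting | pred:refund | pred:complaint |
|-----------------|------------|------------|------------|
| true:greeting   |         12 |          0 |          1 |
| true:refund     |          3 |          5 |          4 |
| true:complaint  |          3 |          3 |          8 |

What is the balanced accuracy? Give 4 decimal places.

0.6371

Balanced accuracy = mean of per-class recall.
  greeting: recall = 12/13 = 0.92308
  refund: recall = 5/12 = 0.41667
  complaint: recall = 8/14 = 0.57143
Mean = (0.92308 + 0.41667 + 0.57143) / 3 = 0.6371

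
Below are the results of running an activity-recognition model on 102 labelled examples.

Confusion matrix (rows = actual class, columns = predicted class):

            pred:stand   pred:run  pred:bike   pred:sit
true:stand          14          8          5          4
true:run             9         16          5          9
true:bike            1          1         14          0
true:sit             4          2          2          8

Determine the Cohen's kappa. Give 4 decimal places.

0.3403

Observed agreement pₒ = trace/N = 52/102 = 0.50980
Expected agreement pₑ = Σ (rowᵢ·colᵢ)/N² = (31·28 + 39·27 + 16·26 + 16·21)/102² = 0.25692
κ = (pₒ − pₑ)/(1 − pₑ) = (0.50980 − 0.25692)/(1 − 0.25692) = 0.3403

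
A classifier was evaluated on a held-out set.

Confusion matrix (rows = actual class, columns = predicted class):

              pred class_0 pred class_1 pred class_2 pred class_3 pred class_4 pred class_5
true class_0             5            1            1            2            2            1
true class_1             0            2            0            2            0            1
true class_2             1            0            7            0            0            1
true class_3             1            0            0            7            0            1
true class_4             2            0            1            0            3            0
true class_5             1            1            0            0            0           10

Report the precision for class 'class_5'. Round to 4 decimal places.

0.7143

One-vs-rest for 'class_5': TP = diagonal; FP = other classes predicted 'class_5'; FN = 'class_5' predicted as other.
precision = TP/(TP+FP).
class_5: TP=10, FP=1+1+1+1+0=4 → 10/14 = 0.71429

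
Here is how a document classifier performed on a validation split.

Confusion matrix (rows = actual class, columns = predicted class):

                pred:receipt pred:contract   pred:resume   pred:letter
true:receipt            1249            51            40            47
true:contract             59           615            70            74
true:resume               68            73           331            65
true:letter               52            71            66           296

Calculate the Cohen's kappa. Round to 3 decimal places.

0.673

Observed agreement pₒ = trace/N = 2491/3227 = 0.7719
Expected agreement pₑ = Σ (rowᵢ·colᵢ)/N² = (1387·1428 + 818·810 + 537·507 + 485·482)/3227² = 0.3024
κ = (pₒ − pₑ)/(1 − pₑ) = (0.7719 − 0.3024)/(1 − 0.3024) = 0.673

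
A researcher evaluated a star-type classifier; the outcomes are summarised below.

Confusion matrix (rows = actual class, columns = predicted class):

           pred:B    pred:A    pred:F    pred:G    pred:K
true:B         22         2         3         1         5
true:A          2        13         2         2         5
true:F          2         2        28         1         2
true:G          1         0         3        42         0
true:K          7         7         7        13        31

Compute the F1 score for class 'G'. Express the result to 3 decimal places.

0.800

F1 score = 2·TP/(2·TP+FP+FN).
G: TP=42, FP=1+2+1+13=17, FN=1+0+3+0=4 → 84/105 = 0.8000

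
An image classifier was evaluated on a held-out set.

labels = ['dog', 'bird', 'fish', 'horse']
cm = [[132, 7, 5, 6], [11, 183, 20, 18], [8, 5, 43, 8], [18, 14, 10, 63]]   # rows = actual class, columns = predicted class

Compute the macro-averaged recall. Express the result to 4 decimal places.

Per-class recall (TP/(TP+FN)):
  dog: TP=132, FN=7+5+6=18 → 132/150 = 0.88000
  bird: TP=183, FN=11+20+18=49 → 183/232 = 0.78879
  fish: TP=43, FN=8+5+8=21 → 43/64 = 0.67188
  horse: TP=63, FN=18+14+10=42 → 63/105 = 0.60000
Macro-recall = mean = (0.88000 + 0.78879 + 0.67188 + 0.60000) / 4 = 0.7352

0.7352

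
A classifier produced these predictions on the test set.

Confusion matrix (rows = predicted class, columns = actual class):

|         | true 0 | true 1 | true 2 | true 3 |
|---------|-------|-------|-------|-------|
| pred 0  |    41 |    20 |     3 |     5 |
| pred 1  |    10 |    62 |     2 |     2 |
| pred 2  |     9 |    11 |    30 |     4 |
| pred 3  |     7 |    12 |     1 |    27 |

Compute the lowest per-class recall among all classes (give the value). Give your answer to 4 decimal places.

Per-class recall (TP/(TP+FN)):
  0: TP=41, FN=10+9+7=26 → 41/67 = 0.61194
  1: TP=62, FN=20+11+12=43 → 62/105 = 0.59048
  2: TP=30, FN=3+2+1=6 → 30/36 = 0.83333
  3: TP=27, FN=5+2+4=11 → 27/38 = 0.71053
Lowest is class '1' with recall = 0.5905.

0.5905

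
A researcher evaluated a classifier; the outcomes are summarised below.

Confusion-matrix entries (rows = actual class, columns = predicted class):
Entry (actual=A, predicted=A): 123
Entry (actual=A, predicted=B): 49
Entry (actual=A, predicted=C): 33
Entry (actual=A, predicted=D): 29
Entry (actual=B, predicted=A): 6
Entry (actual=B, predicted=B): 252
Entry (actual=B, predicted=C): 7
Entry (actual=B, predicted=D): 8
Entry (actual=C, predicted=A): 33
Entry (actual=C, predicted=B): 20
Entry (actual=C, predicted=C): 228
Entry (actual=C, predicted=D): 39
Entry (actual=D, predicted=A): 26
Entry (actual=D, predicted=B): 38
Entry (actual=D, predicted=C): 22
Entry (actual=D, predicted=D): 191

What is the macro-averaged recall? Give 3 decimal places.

0.713

Per-class recall (TP/(TP+FN)):
  A: TP=123, FN=49+33+29=111 → 123/234 = 0.5256
  B: TP=252, FN=6+7+8=21 → 252/273 = 0.9231
  C: TP=228, FN=33+20+39=92 → 228/320 = 0.7125
  D: TP=191, FN=26+38+22=86 → 191/277 = 0.6895
Macro-recall = mean = (0.5256 + 0.9231 + 0.7125 + 0.6895) / 4 = 0.713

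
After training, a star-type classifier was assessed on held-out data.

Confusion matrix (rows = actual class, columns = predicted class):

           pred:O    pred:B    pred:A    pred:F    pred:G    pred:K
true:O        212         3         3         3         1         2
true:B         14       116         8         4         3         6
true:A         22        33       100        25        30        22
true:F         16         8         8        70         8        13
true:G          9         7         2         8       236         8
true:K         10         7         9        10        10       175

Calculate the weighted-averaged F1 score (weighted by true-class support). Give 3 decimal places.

0.733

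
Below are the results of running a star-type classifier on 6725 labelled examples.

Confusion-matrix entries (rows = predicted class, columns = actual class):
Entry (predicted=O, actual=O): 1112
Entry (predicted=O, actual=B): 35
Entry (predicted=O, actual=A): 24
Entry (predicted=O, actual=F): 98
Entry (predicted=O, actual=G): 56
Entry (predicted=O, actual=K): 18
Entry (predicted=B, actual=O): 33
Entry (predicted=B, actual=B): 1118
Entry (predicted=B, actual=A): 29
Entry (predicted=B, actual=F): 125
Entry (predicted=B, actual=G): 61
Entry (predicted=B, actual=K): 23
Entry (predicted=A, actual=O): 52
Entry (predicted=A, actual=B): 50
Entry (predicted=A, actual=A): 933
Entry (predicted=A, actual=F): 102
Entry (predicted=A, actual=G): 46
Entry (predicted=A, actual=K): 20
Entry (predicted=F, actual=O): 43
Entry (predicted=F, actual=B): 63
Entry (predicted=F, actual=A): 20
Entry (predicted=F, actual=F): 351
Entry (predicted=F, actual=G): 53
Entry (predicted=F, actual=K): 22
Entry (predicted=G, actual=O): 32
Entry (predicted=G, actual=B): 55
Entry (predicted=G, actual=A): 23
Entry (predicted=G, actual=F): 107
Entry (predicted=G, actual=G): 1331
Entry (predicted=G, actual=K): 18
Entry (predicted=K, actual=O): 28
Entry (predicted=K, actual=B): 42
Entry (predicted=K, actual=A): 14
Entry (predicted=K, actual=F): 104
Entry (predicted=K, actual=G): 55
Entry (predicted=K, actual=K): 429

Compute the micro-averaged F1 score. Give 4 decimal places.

0.7842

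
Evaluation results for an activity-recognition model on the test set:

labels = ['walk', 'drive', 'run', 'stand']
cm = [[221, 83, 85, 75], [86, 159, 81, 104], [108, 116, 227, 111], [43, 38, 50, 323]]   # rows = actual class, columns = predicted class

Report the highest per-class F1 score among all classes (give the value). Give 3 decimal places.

Per-class F1 score (2·TP/(2·TP+FP+FN)):
  walk: TP=221, FP=86+108+43=237, FN=83+85+75=243 → 442/922 = 0.4794
  drive: TP=159, FP=83+116+38=237, FN=86+81+104=271 → 318/826 = 0.3850
  run: TP=227, FP=85+81+50=216, FN=108+116+111=335 → 454/1005 = 0.4517
  stand: TP=323, FP=75+104+111=290, FN=43+38+50=131 → 646/1067 = 0.6054
Highest is class 'stand' with F1 score = 0.605.

0.605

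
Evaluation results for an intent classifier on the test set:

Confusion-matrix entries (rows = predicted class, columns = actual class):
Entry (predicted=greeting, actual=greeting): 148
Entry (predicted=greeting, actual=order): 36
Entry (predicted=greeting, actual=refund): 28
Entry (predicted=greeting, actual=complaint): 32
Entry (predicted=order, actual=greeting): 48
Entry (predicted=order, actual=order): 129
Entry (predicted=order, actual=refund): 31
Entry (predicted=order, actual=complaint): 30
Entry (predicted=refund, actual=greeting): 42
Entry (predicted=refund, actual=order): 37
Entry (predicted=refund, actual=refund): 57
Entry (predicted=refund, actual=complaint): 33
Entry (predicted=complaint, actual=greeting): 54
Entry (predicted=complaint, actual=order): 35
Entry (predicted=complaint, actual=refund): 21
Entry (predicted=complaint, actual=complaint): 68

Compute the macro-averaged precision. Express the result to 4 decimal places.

Per-class precision (TP/(TP+FP)):
  greeting: TP=148, FP=36+28+32=96 → 148/244 = 0.60656
  order: TP=129, FP=48+31+30=109 → 129/238 = 0.54202
  refund: TP=57, FP=42+37+33=112 → 57/169 = 0.33728
  complaint: TP=68, FP=54+35+21=110 → 68/178 = 0.38202
Macro-precision = mean = (0.60656 + 0.54202 + 0.33728 + 0.38202) / 4 = 0.4670

0.4670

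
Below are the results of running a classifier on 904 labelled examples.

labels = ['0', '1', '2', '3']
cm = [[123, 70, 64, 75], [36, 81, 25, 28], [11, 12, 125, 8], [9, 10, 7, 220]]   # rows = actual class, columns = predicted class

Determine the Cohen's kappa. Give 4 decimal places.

0.4760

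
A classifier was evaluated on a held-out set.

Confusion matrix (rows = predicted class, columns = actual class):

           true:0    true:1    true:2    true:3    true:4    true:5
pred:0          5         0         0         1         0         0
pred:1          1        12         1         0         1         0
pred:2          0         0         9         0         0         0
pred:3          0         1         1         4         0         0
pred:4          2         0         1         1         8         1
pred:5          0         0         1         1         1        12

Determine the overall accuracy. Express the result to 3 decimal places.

0.781

Accuracy = trace / total = (5+12+9+4+8+12=50) / 64 = 50/64 = 0.781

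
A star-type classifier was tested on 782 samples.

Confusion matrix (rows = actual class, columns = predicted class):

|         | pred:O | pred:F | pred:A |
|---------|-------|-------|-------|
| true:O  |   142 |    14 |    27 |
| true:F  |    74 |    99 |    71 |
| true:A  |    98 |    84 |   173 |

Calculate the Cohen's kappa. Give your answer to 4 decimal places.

Observed agreement pₒ = trace/N = 414/782 = 0.52941
Expected agreement pₑ = Σ (rowᵢ·colᵢ)/N² = (183·314 + 244·197 + 355·271)/782² = 0.32989
κ = (pₒ − pₑ)/(1 − pₑ) = (0.52941 − 0.32989)/(1 − 0.32989) = 0.2977

0.2977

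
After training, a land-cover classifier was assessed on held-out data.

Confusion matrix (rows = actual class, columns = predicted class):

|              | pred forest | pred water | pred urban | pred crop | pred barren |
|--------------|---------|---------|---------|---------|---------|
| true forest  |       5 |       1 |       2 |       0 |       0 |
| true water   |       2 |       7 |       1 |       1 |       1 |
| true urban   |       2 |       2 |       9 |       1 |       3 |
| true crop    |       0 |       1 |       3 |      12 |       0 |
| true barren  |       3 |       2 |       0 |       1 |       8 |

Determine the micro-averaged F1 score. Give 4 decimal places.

Micro-averaging pools counts across classes: ΣTP=41, ΣFP=26, ΣFN=26.
Micro-F1 score = 2·TP/(2·TP+FP+FN) on pooled counts = 0.6119 (equals overall accuracy in single-label multiclass).

0.6119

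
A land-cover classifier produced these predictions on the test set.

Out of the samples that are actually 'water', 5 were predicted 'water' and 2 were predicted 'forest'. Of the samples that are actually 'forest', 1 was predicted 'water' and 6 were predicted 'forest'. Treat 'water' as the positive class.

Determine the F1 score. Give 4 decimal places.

Precision = TP/(TP+FP) = 5/6 = 0.8333
Recall = TP/(TP+FN) = 5/7 = 0.7143
F1 = 2·TP/(2·TP+FP+FN) = 10/13 = 0.7692

0.7692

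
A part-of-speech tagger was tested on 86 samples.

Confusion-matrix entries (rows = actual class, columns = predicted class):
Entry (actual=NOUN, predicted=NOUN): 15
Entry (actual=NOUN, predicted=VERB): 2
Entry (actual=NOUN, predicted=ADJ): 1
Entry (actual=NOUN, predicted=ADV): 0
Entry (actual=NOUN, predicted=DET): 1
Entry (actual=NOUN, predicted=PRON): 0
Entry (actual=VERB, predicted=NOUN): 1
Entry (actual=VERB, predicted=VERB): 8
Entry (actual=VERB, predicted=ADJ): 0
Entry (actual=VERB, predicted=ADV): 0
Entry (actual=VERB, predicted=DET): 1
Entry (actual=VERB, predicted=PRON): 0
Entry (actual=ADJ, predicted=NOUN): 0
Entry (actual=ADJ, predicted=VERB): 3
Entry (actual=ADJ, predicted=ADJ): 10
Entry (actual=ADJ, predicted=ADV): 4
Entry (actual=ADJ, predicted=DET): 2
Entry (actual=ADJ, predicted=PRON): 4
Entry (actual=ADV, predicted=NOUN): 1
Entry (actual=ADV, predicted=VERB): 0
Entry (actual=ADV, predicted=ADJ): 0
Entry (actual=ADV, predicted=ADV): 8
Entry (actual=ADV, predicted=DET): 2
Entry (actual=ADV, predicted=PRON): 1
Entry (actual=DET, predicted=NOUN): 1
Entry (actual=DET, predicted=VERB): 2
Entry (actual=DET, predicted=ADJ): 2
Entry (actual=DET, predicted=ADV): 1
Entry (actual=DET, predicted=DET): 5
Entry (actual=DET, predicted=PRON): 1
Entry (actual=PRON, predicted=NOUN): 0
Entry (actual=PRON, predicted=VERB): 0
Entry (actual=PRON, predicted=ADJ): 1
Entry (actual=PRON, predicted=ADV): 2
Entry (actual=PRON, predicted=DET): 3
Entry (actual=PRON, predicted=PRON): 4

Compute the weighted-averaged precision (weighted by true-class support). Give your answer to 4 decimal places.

0.6079

Per-class precision (TP/(TP+FP)):
  NOUN: TP=15, FP=1+0+1+1+0=3 → 15/18 = 0.83333
  VERB: TP=8, FP=2+3+0+2+0=7 → 8/15 = 0.53333
  ADJ: TP=10, FP=1+0+0+2+1=4 → 10/14 = 0.71429
  ADV: TP=8, FP=0+0+4+1+2=7 → 8/15 = 0.53333
  DET: TP=5, FP=1+1+2+2+3=9 → 5/14 = 0.35714
  PRON: TP=4, FP=0+0+4+1+1=6 → 4/10 = 0.40000
Weighted-precision = Σ (supportᵢ/N)·precisionᵢ with N=86: (19/86)·0.83333 + (10/86)·0.53333 + (23/86)·0.71429 + (12/86)·0.53333 + (12/86)·0.35714 + (10/86)·0.40000 = 0.6079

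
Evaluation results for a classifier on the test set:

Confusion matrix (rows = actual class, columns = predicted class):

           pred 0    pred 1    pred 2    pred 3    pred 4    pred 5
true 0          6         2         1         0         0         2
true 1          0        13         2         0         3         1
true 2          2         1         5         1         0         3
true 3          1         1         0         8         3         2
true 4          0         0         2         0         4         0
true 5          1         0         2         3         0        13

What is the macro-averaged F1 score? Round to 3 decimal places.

0.575

Per-class F1 score (2·TP/(2·TP+FP+FN)):
  0: TP=6, FP=0+2+1+0+1=4, FN=2+1+0+0+2=5 → 12/21 = 0.5714
  1: TP=13, FP=2+1+1+0+0=4, FN=0+2+0+3+1=6 → 26/36 = 0.7222
  2: TP=5, FP=1+2+0+2+2=7, FN=2+1+1+0+3=7 → 10/24 = 0.4167
  3: TP=8, FP=0+0+1+0+3=4, FN=1+1+0+3+2=7 → 16/27 = 0.5926
  4: TP=4, FP=0+3+0+3+0=6, FN=0+0+2+0+0=2 → 8/16 = 0.5000
  5: TP=13, FP=2+1+3+2+0=8, FN=1+0+2+3+0=6 → 26/40 = 0.6500
Macro-F1 score = mean = (0.5714 + 0.7222 + 0.4167 + 0.5926 + 0.5000 + 0.6500) / 6 = 0.575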